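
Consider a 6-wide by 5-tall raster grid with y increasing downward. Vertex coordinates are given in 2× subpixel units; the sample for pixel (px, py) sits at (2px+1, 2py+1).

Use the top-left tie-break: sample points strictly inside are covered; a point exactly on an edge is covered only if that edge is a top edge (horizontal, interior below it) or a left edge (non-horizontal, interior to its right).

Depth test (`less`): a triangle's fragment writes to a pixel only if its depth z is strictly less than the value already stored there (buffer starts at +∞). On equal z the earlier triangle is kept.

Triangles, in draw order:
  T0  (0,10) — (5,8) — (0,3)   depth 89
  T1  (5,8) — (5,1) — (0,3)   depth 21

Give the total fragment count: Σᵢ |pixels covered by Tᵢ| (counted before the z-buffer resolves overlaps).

T0:
  2·area = 35  (B↔C swapped to make it positive)
  edge (0, 10)→(0, 3): d=(0,-7) top-left  bias=+0
  edge (0, 3)→(5, 8): d=(5,5) right/bottom  bias=-1
  edge (5, 8)→(0, 10): d=(-5,2) right/bottom  bias=-1
    (0,2)@(1, 5): e=[7,5,23] → █
    (1,2)@(3, 5): e=[21,-5,19] → ·
    (0,3)@(1, 7): e=[7,15,13] → █
    (1,3)@(3, 7): e=[21,5,9] → █
    (2,3)@(5, 7): e=[35,-5,5] → ·
    (0,4)@(1, 9): e=[7,25,3] → █
    (1,4)@(3, 9): e=[21,15,-1] → ·
  covered (4 px):
    · · · · · ·
    · · · · · ·
    █ · · · · ·
    █ █ · · · ·
    █ · · · · ·
T1:
  2·area = 35  (B↔C swapped to make it positive)
  edge (5, 8)→(0, 3): d=(-5,-5) top-left  bias=+0
  edge (0, 3)→(5, 1): d=(5,-2) top-left  bias=+0
  edge (5, 1)→(5, 8): d=(0,7) right/bottom  bias=-1
    (2,0)@(5, 1): e=[35,0,0] → ·  [on edge]
    (0,1)@(1, 3): e=[5,2,28] → █
    (1,1)@(3, 3): e=[15,6,14] → █
    (2,1)@(5, 3): e=[25,10,0] → ·  [on edge]
    (0,2)@(1, 5): e=[-5,12,28] → ·
    (1,2)@(3, 5): e=[5,16,14] → █
    (2,2)@(5, 5): e=[15,20,0] → ·  [on edge]
    (1,3)@(3, 7): e=[-5,26,14] → ·
    (2,3)@(5, 7): e=[5,30,0] → ·  [on edge]
    (2,4)@(5, 9): e=[-5,40,0] → ·  [on edge]
  covered (3 px):
    · · · · · ·
    █ █ · · · ·
    · █ · · · ·
    · · · · · ·
    · · · · · ·

Final: 7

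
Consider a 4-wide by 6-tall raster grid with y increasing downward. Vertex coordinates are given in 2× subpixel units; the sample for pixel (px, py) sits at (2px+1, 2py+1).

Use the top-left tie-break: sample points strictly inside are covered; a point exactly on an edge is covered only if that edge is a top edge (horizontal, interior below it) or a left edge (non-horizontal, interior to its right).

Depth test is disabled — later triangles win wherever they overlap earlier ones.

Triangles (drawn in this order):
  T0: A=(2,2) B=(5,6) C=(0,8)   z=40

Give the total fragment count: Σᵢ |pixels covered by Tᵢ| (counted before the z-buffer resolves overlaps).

T0:
  2·area = 26
  edge (2, 2)→(5, 6): d=(3,4) right/bottom  bias=-1
  edge (5, 6)→(0, 8): d=(-5,2) right/bottom  bias=-1
  edge (0, 8)→(2, 2): d=(2,-6) top-left  bias=+0
    (0,2)@(1, 5): e=[13,13,0] → #  [on edge]
    (1,2)@(3, 5): e=[5,9,12] → #
    (2,2)@(5, 5): e=[-3,5,24] → ·
    (0,3)@(1, 7): e=[19,3,4] → #
    (1,3)@(3, 7): e=[11,-1,16] → ·
    (0,4)@(1, 9): e=[25,-7,8] → ·
  covered (3 px):
    · · · ·
    · · · ·
    # # · ·
    # · · ·
    · · · ·
    · · · ·

Answer: 3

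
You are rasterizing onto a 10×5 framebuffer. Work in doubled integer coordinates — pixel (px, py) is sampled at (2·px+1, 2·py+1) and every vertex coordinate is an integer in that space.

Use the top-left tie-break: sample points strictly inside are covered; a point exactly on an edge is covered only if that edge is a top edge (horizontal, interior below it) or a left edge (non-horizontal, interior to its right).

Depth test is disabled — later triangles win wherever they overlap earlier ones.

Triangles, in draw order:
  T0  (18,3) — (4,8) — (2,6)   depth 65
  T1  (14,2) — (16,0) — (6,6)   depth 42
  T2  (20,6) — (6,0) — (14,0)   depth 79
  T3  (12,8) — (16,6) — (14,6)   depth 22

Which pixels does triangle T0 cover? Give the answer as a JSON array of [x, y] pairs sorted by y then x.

T0:
  2·area = 38
  edge (18, 3)→(4, 8): d=(-14,5) right/bottom  bias=-1
  edge (4, 8)→(2, 6): d=(-2,-2) top-left  bias=+0
  edge (2, 6)→(18, 3): d=(16,-3) top-left  bias=+0
    (0,2)@(1, 5): e=[57,0,-19] → ·  [on edge]
    (4,2)@(9, 5): e=[17,16,5] → #
    (5,2)@(11, 5): e=[7,20,11] → #
    (6,2)@(13, 5): e=[-3,24,17] → ·
    (1,3)@(3, 7): e=[19,0,19] → #  [on edge]
    (2,3)@(5, 7): e=[9,4,25] → #
    (3,3)@(7, 7): e=[-1,8,31] → ·
    (4,3)@(9, 7): e=[-11,12,37] → ·
    (5,3)@(11, 7): e=[-21,16,43] → ·
    (1,4)@(3, 9): e=[-9,-4,51] → ·
    (2,4)@(5, 9): e=[-19,0,57] → ·  [on edge]
  covered (4 px):
    · · · · · · · · · ·
    · · · · · · · · · ·
    · · · · # # · · · ·
    · # # · · · · · · ·
    · · · · · · · · · ·
T1:
  2·area = 8  (B↔C swapped to make it positive)
  edge (14, 2)→(6, 6): d=(-8,4) right/bottom  bias=-1
  edge (6, 6)→(16, 0): d=(10,-6) top-left  bias=+0
  edge (16, 0)→(14, 2): d=(-2,2) right/bottom  bias=-1
    (7,0)@(15, 1): e=[4,4,0] → ·  [on edge]
    (5,1)@(11, 3): e=[4,0,4] → #  [on edge]
    (6,1)@(13, 3): e=[-4,12,0] → ·  [on edge]
    (5,2)@(11, 5): e=[-12,20,0] → ·  [on edge]
    (4,3)@(9, 7): e=[-20,28,0] → ·  [on edge]
    (0,4)@(1, 9): e=[-4,0,12] → ·  [on edge]
    (3,4)@(7, 9): e=[-28,36,0] → ·  [on edge]
  covered (1 px):
    · · · · · · · · · ·
    · · · · · # · · · ·
    · · · · · · · · · ·
    · · · · · · · · · ·
    · · · · · · · · · ·
T2:
  2·area = 48
  edge (20, 6)→(6, 0): d=(-14,-6) top-left  bias=+0
  edge (6, 0)→(14, 0): d=(8,0) top-left  bias=+0
  edge (14, 0)→(20, 6): d=(6,6) right/bottom  bias=-1
    (4,0)@(9, 1): e=[4,8,36] → #
    (5,0)@(11, 1): e=[16,8,24] → #
    (6,0)@(13, 1): e=[28,8,12] → #
    (7,0)@(15, 1): e=[40,8,0] → ·  [on edge]
    (4,1)@(9, 3): e=[-24,24,48] → ·
    (5,1)@(11, 3): e=[-12,24,36] → ·
    (6,1)@(13, 3): e=[0,24,24] → #  [on edge]
    (7,1)@(15, 3): e=[12,24,12] → #
    (8,1)@(17, 3): e=[24,24,0] → ·  [on edge]
    (6,2)@(13, 5): e=[-28,40,36] → ·
    (7,2)@(15, 5): e=[-16,40,24] → ·
    (9,2)@(19, 5): e=[8,40,0] → ·  [on edge]
  covered (5 px):
    · · · · # # # · · ·
    · · · · · · # # · ·
    · · · · · · · · · ·
    · · · · · · · · · ·
    · · · · · · · · · ·
T3:
  2·area = 4  (B↔C swapped to make it positive)
  edge (12, 8)→(14, 6): d=(2,-2) top-left  bias=+0
  edge (14, 6)→(16, 6): d=(2,0) top-left  bias=+0
  edge (16, 6)→(12, 8): d=(-4,2) right/bottom  bias=-1
    (9,0)@(19, 1): e=[0,-10,14] → ·  [on edge]
    (8,1)@(17, 3): e=[0,-6,10] → ·  [on edge]
    (7,2)@(15, 5): e=[0,-2,6] → ·  [on edge]
    (6,3)@(13, 7): e=[0,2,2] → #  [on edge]
    (7,3)@(15, 7): e=[4,2,-2] → ·
    (5,4)@(11, 9): e=[0,6,-2] → ·  [on edge]
    (6,4)@(13, 9): e=[4,6,-6] → ·
  covered (1 px):
    · · · · · · · · · ·
    · · · · · · · · · ·
    · · · · · · · · · ·
    · · · · · · # · · ·
    · · · · · · · · · ·

Final: [[4,2],[5,2],[1,3],[2,3]]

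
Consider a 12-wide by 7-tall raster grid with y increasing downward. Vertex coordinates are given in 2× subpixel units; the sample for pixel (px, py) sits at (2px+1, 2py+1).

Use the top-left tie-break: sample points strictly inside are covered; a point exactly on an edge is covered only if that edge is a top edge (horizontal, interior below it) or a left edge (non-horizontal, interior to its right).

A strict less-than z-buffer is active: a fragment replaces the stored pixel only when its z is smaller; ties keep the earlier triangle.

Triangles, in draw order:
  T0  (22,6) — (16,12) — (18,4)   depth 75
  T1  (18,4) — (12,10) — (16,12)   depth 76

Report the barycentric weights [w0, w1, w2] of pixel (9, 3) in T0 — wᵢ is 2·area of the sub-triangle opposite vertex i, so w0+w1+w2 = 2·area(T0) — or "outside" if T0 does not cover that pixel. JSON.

T0:
  2·area = 36
  edge (22, 6)→(16, 12): d=(-6,6) right/bottom  bias=-1
  edge (16, 12)→(18, 4): d=(2,-8) top-left  bias=+0
  edge (18, 4)→(22, 6): d=(4,2) right/bottom  bias=-1
    (9,2)@(19, 5): e=[24,10,2] → █
    (10,2)@(21, 5): e=[12,26,-2] → ·
    (11,2)@(23, 5): e=[0,42,-6] → ·  [on edge]
    (9,3)@(19, 7): e=[12,14,10] → █
    (10,3)@(21, 7): e=[0,30,6] → ·  [on edge]
    (8,4)@(17, 9): e=[12,2,22] → █
    (9,4)@(19, 9): e=[0,18,18] → ·  [on edge]
    (8,5)@(17, 11): e=[0,6,30] → ·  [on edge]
    (7,6)@(15, 13): e=[0,-6,42] → ·  [on edge]
  covered (3 px):
    · · · · · · · · · · · ·
    · · · · · · · · · · · ·
    · · · · · · · · · █ · ·
    · · · · · · · · · █ · ·
    · · · · · · · · █ · · ·
    · · · · · · · · · · · ·
    · · · · · · · · · · · ·
T1:
  2·area = 36  (B↔C swapped to make it positive)
  edge (18, 4)→(16, 12): d=(-2,8) right/bottom  bias=-1
  edge (16, 12)→(12, 10): d=(-4,-2) top-left  bias=+0
  edge (12, 10)→(18, 4): d=(6,-6) top-left  bias=+0
    (10,0)@(21, 1): e=[-18,54,0] → ·  [on edge]
    (9,1)@(19, 3): e=[-6,42,0] → ·  [on edge]
    (8,2)@(17, 5): e=[6,30,0] → █  [on edge]
    (9,2)@(19, 5): e=[-10,34,12] → ·
    (7,3)@(15, 7): e=[18,18,0] → █  [on edge]
    (9,3)@(19, 7): e=[-14,26,24] → ·
    (6,4)@(13, 9): e=[30,6,0] → █  [on edge]
    (8,4)@(17, 9): e=[-2,14,24] → ·
    (5,5)@(11, 11): e=[42,-6,0] → ·  [on edge]
    (6,5)@(13, 11): e=[26,-2,12] → ·
    (7,5)@(15, 11): e=[10,2,24] → █
    (8,5)@(17, 11): e=[-6,6,36] → ·
    (4,6)@(9, 13): e=[54,-18,0] → ·  [on edge]
  covered (6 px):
    · · · · · · · · · · · ·
    · · · · · · · · · · · ·
    · · · · · · · · █ · · ·
    · · · · · · · █ █ · · ·
    · · · · · · █ █ · · · ·
    · · · · · · · █ · · · ·
    · · · · · · · · · · · ·

Answer: [14,10,12]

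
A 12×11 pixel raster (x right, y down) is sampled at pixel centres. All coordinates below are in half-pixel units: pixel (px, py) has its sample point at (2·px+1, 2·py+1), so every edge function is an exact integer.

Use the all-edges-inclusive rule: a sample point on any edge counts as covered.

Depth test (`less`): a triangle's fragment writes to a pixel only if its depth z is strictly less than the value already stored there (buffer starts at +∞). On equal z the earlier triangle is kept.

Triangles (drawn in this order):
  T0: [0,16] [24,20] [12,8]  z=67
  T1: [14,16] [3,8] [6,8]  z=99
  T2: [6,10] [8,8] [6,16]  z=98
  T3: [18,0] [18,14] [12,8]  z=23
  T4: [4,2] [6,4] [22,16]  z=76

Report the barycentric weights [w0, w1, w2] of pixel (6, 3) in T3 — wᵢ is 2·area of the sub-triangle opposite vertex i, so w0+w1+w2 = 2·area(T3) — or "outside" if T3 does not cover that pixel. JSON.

T0:
  2·area = 240  (B↔C swapped to make it positive)
  edge (0, 16)→(12, 8): d=(12,-8) inclusive
  edge (12, 8)→(24, 20): d=(12,12) inclusive
  edge (24, 20)→(0, 16): d=(-24,-4) inclusive
    (2,0)@(5, 1): e=[-140,0,380] → ·  [on edge]
    (3,1)@(7, 3): e=[-100,0,340] → ·  [on edge]
    (4,2)@(9, 5): e=[-60,0,300] → ·  [on edge]
    (5,3)@(11, 7): e=[-20,0,260] → ·  [on edge]
    (5,4)@(11, 9): e=[4,24,212] → #
    (6,4)@(13, 9): e=[20,0,220] → #  [on edge]
    (7,4)@(15, 9): e=[36,-24,228] → ·
    (4,5)@(9, 11): e=[12,72,156] → #
    (7,5)@(15, 11): e=[60,0,180] → #  [on edge]
    (8,5)@(17, 11): e=[76,-24,188] → ·
    (2,6)@(5, 13): e=[4,144,92] → #
    (3,6)@(7, 13): e=[20,120,100] → #
    (8,6)@(17, 13): e=[100,0,140] → #  [on edge]
    (9,7)@(19, 15): e=[140,0,100] → #  [on edge]
    (10,8)@(21, 17): e=[180,0,60] → #  [on edge]
    (11,9)@(23, 19): e=[220,0,20] → #  [on edge]
  covered (33 px):
    · · · · · · · · · · · ·
    · · · · · · · · · · · ·
    · · · · · · · · · · · ·
    · · · · · · · · · · · ·
    · · · · · # # · · · · ·
    · · · · # # # # · · · ·
    · · # # # # # # # · · ·
    · # # # # # # # # # · ·
    · · · # # # # # # # # ·
    · · · · · · · · · # # #
    · · · · · · · · · · · ·
T1:
  2·area = 24
  edge (14, 16)→(3, 8): d=(-11,-8) inclusive
  edge (3, 8)→(6, 8): d=(3,0) inclusive
  edge (6, 8)→(14, 16): d=(8,8) inclusive
    (0,1)@(1, 3): e=[39,-15,0] → ·  [on edge]
    (1,2)@(3, 5): e=[33,-9,0] → ·  [on edge]
    (2,3)@(5, 7): e=[27,-3,0] → ·  [on edge]
    (2,4)@(5, 9): e=[5,3,16] → #
    (3,4)@(7, 9): e=[21,3,0] → #  [on edge]
    (4,4)@(9, 9): e=[37,3,-16] → ·
    (2,5)@(5, 11): e=[-17,9,32] → ·
    (3,5)@(7, 11): e=[-1,9,16] → ·
    (4,5)@(9, 11): e=[15,9,0] → #  [on edge]
    (5,5)@(11, 11): e=[31,9,-16] → ·
    (4,6)@(9, 13): e=[-7,15,16] → ·
    (5,6)@(11, 13): e=[9,15,0] → #  [on edge]
    (6,7)@(13, 15): e=[3,21,0] → #  [on edge]
    (7,8)@(15, 17): e=[-3,27,0] → ·  [on edge]
    (8,9)@(17, 19): e=[-9,33,0] → ·  [on edge]
    (9,10)@(19, 21): e=[-15,39,0] → ·  [on edge]
  covered (5 px):
    · · · · · · · · · · · ·
    · · · · · · · · · · · ·
    · · · · · · · · · · · ·
    · · · · · · · · · · · ·
    · · # # · · · · · · · ·
    · · · · # · · · · · · ·
    · · · · · # · · · · · ·
    · · · · · · # · · · · ·
    · · · · · · · · · · · ·
    · · · · · · · · · · · ·
    · · · · · · · · · · · ·
T2:
  2·area = 12
  edge (6, 10)→(8, 8): d=(2,-2) inclusive
  edge (8, 8)→(6, 16): d=(-2,8) inclusive
  edge (6, 16)→(6, 10): d=(0,-6) inclusive
    (7,0)@(15, 1): e=[0,-42,54] → ·  [on edge]
    (6,1)@(13, 3): e=[0,-30,42] → ·  [on edge]
    (5,2)@(11, 5): e=[0,-18,30] → ·  [on edge]
    (4,3)@(9, 7): e=[0,-6,18] → ·  [on edge]
    (3,4)@(7, 9): e=[0,6,6] → #  [on edge]
    (4,4)@(9, 9): e=[4,-10,18] → ·
    (2,5)@(5, 11): e=[0,18,-6] → ·  [on edge]
    (3,5)@(7, 11): e=[4,2,6] → #
    (4,5)@(9, 11): e=[8,-14,18] → ·
    (1,6)@(3, 13): e=[0,30,-18] → ·  [on edge]
    (3,6)@(7, 13): e=[8,-2,6] → ·
    (0,7)@(1, 15): e=[0,42,-30] → ·  [on edge]
  covered (2 px):
    · · · · · · · · · · · ·
    · · · · · · · · · · · ·
    · · · · · · · · · · · ·
    · · · · · · · · · · · ·
    · · · # · · · · · · · ·
    · · · # · · · · · · · ·
    · · · · · · · · · · · ·
    · · · · · · · · · · · ·
    · · · · · · · · · · · ·
    · · · · · · · · · · · ·
    · · · · · · · · · · · ·
T3:
  2·area = 84
  edge (18, 0)→(18, 14): d=(0,14) inclusive
  edge (18, 14)→(12, 8): d=(-6,-6) inclusive
  edge (12, 8)→(18, 0): d=(6,-8) inclusive
    (2,0)@(5, 1): e=[182,0,-98] → ·  [on edge]
    (3,1)@(7, 3): e=[154,0,-70] → ·  [on edge]
    (8,1)@(17, 3): e=[14,60,10] → #
    (9,1)@(19, 3): e=[-14,72,26] → ·
    (4,2)@(9, 5): e=[126,0,-42] → ·  [on edge]
    (7,2)@(15, 5): e=[42,36,6] → #
    (9,2)@(19, 5): e=[-14,60,38] → ·
    (5,3)@(11, 7): e=[98,0,-14] → ·  [on edge]
    (6,3)@(13, 7): e=[70,12,2] → #
    (9,3)@(19, 7): e=[-14,48,50] → ·
    (6,4)@(13, 9): e=[70,0,14] → #  [on edge]
    (9,4)@(19, 9): e=[-14,36,62] → ·
    (7,5)@(15, 11): e=[42,0,42] → #  [on edge]
    (8,6)@(17, 13): e=[14,0,70] → #  [on edge]
    (9,7)@(19, 15): e=[-14,0,98] → ·  [on edge]
    (10,8)@(21, 17): e=[-42,0,126] → ·  [on edge]
    (11,9)@(23, 19): e=[-70,0,154] → ·  [on edge]
  covered (12 px):
    · · · · · · · · · · · ·
    · · · · · · · · # · · ·
    · · · · · · · # # · · ·
    · · · · · · # # # · · ·
    · · · · · · # # # · · ·
    · · · · · · · # # · · ·
    · · · · · · · · # · · ·
    · · · · · · · · · · · ·
    · · · · · · · · · · · ·
    · · · · · · · · · · · ·
    · · · · · · · · · · · ·
T4:
  2·area = 8  (B↔C swapped to make it positive)
  edge (4, 2)→(22, 16): d=(18,14) inclusive
  edge (22, 16)→(6, 4): d=(-16,-12) inclusive
  edge (6, 4)→(4, 2): d=(-2,-2) inclusive
    (1,0)@(3, 1): e=[-4,12,0] → ·  [on edge]
    (2,1)@(5, 3): e=[4,4,0] → #  [on edge]
    (3,1)@(7, 3): e=[-24,28,4] → ·
    (2,2)@(5, 5): e=[40,-28,-4] → ·
    (3,2)@(7, 5): e=[12,-4,0] → ·  [on edge]
    (4,3)@(9, 7): e=[20,-12,0] → ·  [on edge]
    (5,4)@(11, 9): e=[28,-20,0] → ·  [on edge]
    (6,4)@(13, 9): e=[0,4,4] → #  [on edge]
    (7,4)@(15, 9): e=[-28,28,8] → ·
    (6,5)@(13, 11): e=[36,-28,0] → ·  [on edge]
    (7,6)@(15, 13): e=[44,-36,0] → ·  [on edge]
    (8,7)@(17, 15): e=[52,-44,0] → ·  [on edge]
    (9,8)@(19, 17): e=[60,-52,0] → ·  [on edge]
    (10,9)@(21, 19): e=[68,-60,0] → ·  [on edge]
    (11,10)@(23, 21): e=[76,-68,0] → ·  [on edge]
  covered (2 px):
    · · · · · · · · · · · ·
    · · # · · · · · · · · ·
    · · · · · · · · · · · ·
    · · · · · · · · · · · ·
    · · · · · · # · · · · ·
    · · · · · · · · · · · ·
    · · · · · · · · · · · ·
    · · · · · · · · · · · ·
    · · · · · · · · · · · ·
    · · · · · · · · · · · ·
    · · · · · · · · · · · ·

Answer: [12,2,70]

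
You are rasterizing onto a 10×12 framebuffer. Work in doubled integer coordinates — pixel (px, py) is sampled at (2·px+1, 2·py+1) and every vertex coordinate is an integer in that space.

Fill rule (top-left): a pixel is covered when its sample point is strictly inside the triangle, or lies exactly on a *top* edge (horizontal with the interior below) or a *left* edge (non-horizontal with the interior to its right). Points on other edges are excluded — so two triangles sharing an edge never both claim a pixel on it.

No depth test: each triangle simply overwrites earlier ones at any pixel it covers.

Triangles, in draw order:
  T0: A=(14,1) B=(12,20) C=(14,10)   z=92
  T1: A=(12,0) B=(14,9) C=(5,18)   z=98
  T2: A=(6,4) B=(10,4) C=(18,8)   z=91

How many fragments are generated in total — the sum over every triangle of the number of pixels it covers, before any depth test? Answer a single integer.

T0:
  2·area = 18  (B↔C swapped to make it positive)
  edge (14, 1)→(14, 10): d=(0,9) right/bottom  bias=-1
  edge (14, 10)→(12, 20): d=(-2,10) right/bottom  bias=-1
  edge (12, 20)→(14, 1): d=(2,-19) top-left  bias=+0
    (7,2)@(15, 5): e=[-9,0,27] → ·  [on edge]
    (6,5)@(13, 11): e=[9,8,1] → █
    (7,5)@(15, 11): e=[-9,-12,39] → ·
    (6,6)@(13, 13): e=[9,4,5] → █
    (7,6)@(15, 13): e=[-9,-16,43] → ·
    (6,7)@(13, 15): e=[9,0,9] → ·  [on edge]
  covered (2 px):
    · · · · · · · · · ·
    · · · · · · · · · ·
    · · · · · · · · · ·
    · · · · · · · · · ·
    · · · · · · · · · ·
    · · · · · · █ · · ·
    · · · · · · █ · · ·
    · · · · · · · · · ·
    · · · · · · · · · ·
    · · · · · · · · · ·
    · · · · · · · · · ·
    · · · · · · · · · ·
T1:
  2·area = 99
  edge (12, 0)→(14, 9): d=(2,9) right/bottom  bias=-1
  edge (14, 9)→(5, 18): d=(-9,9) right/bottom  bias=-1
  edge (5, 18)→(12, 0): d=(7,-18) top-left  bias=+0
    (5,1)@(11, 3): e=[15,81,3] → █
    (6,1)@(13, 3): e=[-3,63,39] → ·
    (5,2)@(11, 5): e=[19,63,17] → █
    (6,2)@(13, 5): e=[1,45,53] → █
    (7,2)@(15, 5): e=[-17,27,89] → ·
    (5,3)@(11, 7): e=[23,45,31] → █
    (7,3)@(15, 7): e=[-13,9,103] → ·
    (4,4)@(9, 9): e=[45,45,9] → █
    (7,4)@(15, 9): e=[-9,-9,117] → ·
    (4,5)@(9, 11): e=[49,27,23] → █
    (6,5)@(13, 11): e=[13,-9,95] → ·
    (3,6)@(7, 13): e=[71,27,1] → █
  covered (13 px):
    · · · · · · · · · ·
    · · · · · █ · · · ·
    · · · · · █ █ · · ·
    · · · · · █ █ · · ·
    · · · · █ █ █ · · ·
    · · · · █ █ · · · ·
    · · · █ █ · · · · ·
    · · · █ · · · · · ·
    · · · · · · · · · ·
    · · · · · · · · · ·
    · · · · · · · · · ·
    · · · · · · · · · ·
T2:
  2·area = 16
  edge (6, 4)→(10, 4): d=(4,0) top-left  bias=+0
  edge (10, 4)→(18, 8): d=(8,4) right/bottom  bias=-1
  edge (18, 8)→(6, 4): d=(-12,-4) top-left  bias=+0
    (1,1)@(3, 3): e=[-4,20,0] → ·  [on edge]
    (4,2)@(9, 5): e=[4,12,0] → █  [on edge]
    (5,2)@(11, 5): e=[4,4,8] → █
    (6,2)@(13, 5): e=[4,-4,16] → ·
    (4,3)@(9, 7): e=[12,28,-24] → ·
    (5,3)@(11, 7): e=[12,20,-16] → ·
    (7,3)@(15, 7): e=[12,4,0] → █  [on edge]
    (8,3)@(17, 7): e=[12,-4,8] → ·
    (7,4)@(15, 9): e=[20,20,-24] → ·
  covered (3 px):
    · · · · · · · · · ·
    · · · · · · · · · ·
    · · · · █ █ · · · ·
    · · · · · · · █ · ·
    · · · · · · · · · ·
    · · · · · · · · · ·
    · · · · · · · · · ·
    · · · · · · · · · ·
    · · · · · · · · · ·
    · · · · · · · · · ·
    · · · · · · · · · ·
    · · · · · · · · · ·

Result: 18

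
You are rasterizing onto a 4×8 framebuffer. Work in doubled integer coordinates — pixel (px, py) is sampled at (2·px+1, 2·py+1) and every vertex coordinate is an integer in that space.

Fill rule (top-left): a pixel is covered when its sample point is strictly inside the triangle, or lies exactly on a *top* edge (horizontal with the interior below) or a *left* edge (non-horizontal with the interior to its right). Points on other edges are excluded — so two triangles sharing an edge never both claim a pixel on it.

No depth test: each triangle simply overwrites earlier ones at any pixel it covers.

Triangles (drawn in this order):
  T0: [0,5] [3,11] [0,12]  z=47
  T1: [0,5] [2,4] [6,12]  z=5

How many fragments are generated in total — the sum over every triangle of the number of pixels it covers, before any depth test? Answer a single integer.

T0:
  2·area = 21
  edge (0, 5)→(3, 11): d=(3,6) right/bottom  bias=-1
  edge (3, 11)→(0, 12): d=(-3,1) right/bottom  bias=-1
  edge (0, 12)→(0, 5): d=(0,-7) top-left  bias=+0
    (0,3)@(1, 7): e=[0,14,7] → ·  [on edge]
    (0,4)@(1, 9): e=[6,8,7] → #
    (1,4)@(3, 9): e=[-6,6,21] → ·
    (0,5)@(1, 11): e=[12,2,7] → #
    (1,5)@(3, 11): e=[0,0,21] → ·  [on edge]
    (0,6)@(1, 13): e=[18,-4,7] → ·
    (2,7)@(5, 15): e=[0,-14,35] → ·  [on edge]
  covered (2 px):
    · · · ·
    · · · ·
    · · · ·
    · · · ·
    # · · ·
    # · · ·
    · · · ·
    · · · ·
T1:
  2·area = 20
  edge (0, 5)→(2, 4): d=(2,-1) top-left  bias=+0
  edge (2, 4)→(6, 12): d=(4,8) right/bottom  bias=-1
  edge (6, 12)→(0, 5): d=(-6,-7) top-left  bias=+0
    (0,2)@(1, 5): e=[1,12,7] → #
    (1,2)@(3, 5): e=[3,-4,21] → ·
    (0,3)@(1, 7): e=[5,20,-5] → ·
    (1,3)@(3, 7): e=[7,4,9] → #
    (2,3)@(5, 7): e=[9,-12,23] → ·
    (1,4)@(3, 9): e=[11,12,-3] → ·
  covered (2 px):
    · · · ·
    · · · ·
    # · · ·
    · # · ·
    · · · ·
    · · · ·
    · · · ·
    · · · ·

Final: 4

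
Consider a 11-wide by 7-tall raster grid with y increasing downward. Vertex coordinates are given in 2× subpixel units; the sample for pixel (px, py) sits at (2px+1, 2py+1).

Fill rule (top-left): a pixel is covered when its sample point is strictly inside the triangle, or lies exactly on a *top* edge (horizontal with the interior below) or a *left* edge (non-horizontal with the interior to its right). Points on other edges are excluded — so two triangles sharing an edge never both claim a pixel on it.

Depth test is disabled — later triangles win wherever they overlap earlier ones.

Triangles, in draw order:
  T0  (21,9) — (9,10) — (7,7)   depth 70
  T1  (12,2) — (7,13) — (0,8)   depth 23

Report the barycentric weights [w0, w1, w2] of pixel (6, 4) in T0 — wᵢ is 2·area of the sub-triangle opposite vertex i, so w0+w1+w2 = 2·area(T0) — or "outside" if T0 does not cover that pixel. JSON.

T0:
  2·area = 38
  edge (21, 9)→(9, 10): d=(-12,1) right/bottom  bias=-1
  edge (9, 10)→(7, 7): d=(-2,-3) top-left  bias=+0
  edge (7, 7)→(21, 9): d=(14,2) right/bottom  bias=-1
    (1,0)@(3, 1): e=[114,0,-76] → ·  [on edge]
    (3,3)@(7, 7): e=[38,0,0] → ·  [on edge]
    (4,4)@(9, 9): e=[12,2,24] → █
    (5,4)@(11, 9): e=[10,8,20] → █
    (6,4)@(13, 9): e=[8,14,16] → █
    (7,4)@(15, 9): e=[6,20,12] → █
    (8,4)@(17, 9): e=[4,26,8] → █
    (9,4)@(19, 9): e=[2,32,4] → █
    (10,4)@(21, 9): e=[0,38,0] → ·  [on edge]
    (4,5)@(9, 11): e=[-12,-2,52] → ·
    (5,5)@(11, 11): e=[-14,4,48] → ·
    (6,5)@(13, 11): e=[-16,10,44] → ·
    (5,6)@(11, 13): e=[-38,0,76] → ·  [on edge]
  covered (6 px):
    · · · · · · · · · · ·
    · · · · · · · · · · ·
    · · · · · · · · · · ·
    · · · · · · · · · · ·
    · · · · █ █ █ █ █ █ ·
    · · · · · · · · · · ·
    · · · · · · · · · · ·
T1:
  2·area = 102
  edge (12, 2)→(7, 13): d=(-5,11) right/bottom  bias=-1
  edge (7, 13)→(0, 8): d=(-7,-5) top-left  bias=+0
  edge (0, 8)→(12, 2): d=(12,-6) top-left  bias=+0
    (5,1)@(11, 3): e=[6,90,6] → █
    (6,1)@(13, 3): e=[-16,100,18] → ·
    (3,2)@(7, 5): e=[40,56,6] → █
    (4,2)@(9, 5): e=[18,66,18] → █
    (5,2)@(11, 5): e=[-4,76,30] → ·
    (1,3)@(3, 7): e=[74,22,6] → █
    (2,3)@(5, 7): e=[52,32,18] → █
    (5,3)@(11, 7): e=[-14,62,54] → ·
    (1,4)@(3, 9): e=[64,8,30] → █
    (4,4)@(9, 9): e=[-2,38,66] → ·
    (1,5)@(3, 11): e=[54,-6,54] → ·
    (2,5)@(5, 11): e=[32,4,66] → █
    (3,6)@(7, 13): e=[0,0,102] → ·  [on edge]
  covered (12 px):
    · · · · · · · · · · ·
    · · · · · █ · · · · ·
    · · · █ █ · · · · · ·
    · █ █ █ █ · · · · · ·
    · █ █ █ · · · · · · ·
    · · █ █ · · · · · · ·
    · · · · · · · · · · ·

Final: [14,16,8]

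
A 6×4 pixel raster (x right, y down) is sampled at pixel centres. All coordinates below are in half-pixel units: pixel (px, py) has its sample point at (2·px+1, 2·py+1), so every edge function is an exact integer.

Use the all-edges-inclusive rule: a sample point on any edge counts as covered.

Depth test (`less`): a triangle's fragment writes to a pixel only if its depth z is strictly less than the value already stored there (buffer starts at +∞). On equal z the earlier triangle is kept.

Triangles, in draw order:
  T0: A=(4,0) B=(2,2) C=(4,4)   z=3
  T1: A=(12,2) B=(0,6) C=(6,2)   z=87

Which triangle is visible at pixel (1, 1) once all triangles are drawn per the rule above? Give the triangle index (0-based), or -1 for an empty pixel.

T0:
  2·area = 8  (B↔C swapped to make it positive)
  edge (4, 0)→(4, 4): d=(0,4) inclusive
  edge (4, 4)→(2, 2): d=(-2,-2) inclusive
  edge (2, 2)→(4, 0): d=(2,-2) inclusive
    (0,0)@(1, 1): e=[12,0,-4] → ·  [on edge]
    (1,0)@(3, 1): e=[4,4,0] → █  [on edge]
    (2,0)@(5, 1): e=[-4,8,4] → ·
    (0,1)@(1, 3): e=[12,-4,0] → ·  [on edge]
    (1,1)@(3, 3): e=[4,0,4] → █  [on edge]
    (2,1)@(5, 3): e=[-4,4,8] → ·
    (1,2)@(3, 5): e=[4,-4,8] → ·
    (2,2)@(5, 5): e=[-4,0,12] → ·  [on edge]
    (3,3)@(7, 7): e=[-12,0,20] → ·  [on edge]
  covered (2 px):
    · █ · · · ·
    · █ · · · ·
    · · · · · ·
    · · · · · ·
T1:
  2·area = 24
  edge (12, 2)→(0, 6): d=(-12,4) inclusive
  edge (0, 6)→(6, 2): d=(6,-4) inclusive
  edge (6, 2)→(12, 2): d=(6,0) inclusive
    (2,1)@(5, 3): e=[16,2,6] → █
    (3,1)@(7, 3): e=[8,10,6] → █
    (4,1)@(9, 3): e=[0,18,6] → █  [on edge]
    (5,1)@(11, 3): e=[-8,26,6] → ·
    (1,2)@(3, 5): e=[0,6,18] → █  [on edge]
    (2,2)@(5, 5): e=[-8,14,18] → ·
    (3,2)@(7, 5): e=[-16,22,18] → ·
    (4,2)@(9, 5): e=[-24,30,18] → ·
    (1,3)@(3, 7): e=[-24,18,30] → ·
  covered (4 px):
    · · · · · ·
    · · █ █ █ ·
    · █ · · · ·
    · · · · · ·

Z-buffer (winner per pixel, '.' = empty):
  . 0 . . . .
  . 0 1 1 1 .
  . 1 . . . .
  . . . . . .

Answer: 0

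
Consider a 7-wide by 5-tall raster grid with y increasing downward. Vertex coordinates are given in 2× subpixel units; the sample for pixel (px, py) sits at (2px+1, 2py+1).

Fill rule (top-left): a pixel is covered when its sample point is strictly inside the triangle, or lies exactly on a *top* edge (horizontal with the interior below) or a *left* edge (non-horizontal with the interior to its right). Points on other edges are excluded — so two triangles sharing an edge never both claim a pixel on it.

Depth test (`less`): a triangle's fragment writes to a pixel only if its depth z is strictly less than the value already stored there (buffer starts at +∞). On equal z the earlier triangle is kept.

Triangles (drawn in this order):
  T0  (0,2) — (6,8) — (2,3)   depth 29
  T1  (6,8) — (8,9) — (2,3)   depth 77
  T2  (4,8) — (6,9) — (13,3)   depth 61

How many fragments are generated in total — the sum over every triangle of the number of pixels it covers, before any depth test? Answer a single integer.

T0:
  2·area = 6  (B↔C swapped to make it positive)
  edge (0, 2)→(2, 3): d=(2,1) right/bottom  bias=-1
  edge (2, 3)→(6, 8): d=(4,5) right/bottom  bias=-1
  edge (6, 8)→(0, 2): d=(-6,-6) top-left  bias=+0
    (0,1)@(1, 3): e=[1,5,0] → X  [on edge]
    (1,1)@(3, 3): e=[-1,-5,12] → .
    (0,2)@(1, 5): e=[5,13,-12] → .
    (1,2)@(3, 5): e=[3,3,0] → X  [on edge]
    (2,2)@(5, 5): e=[1,-7,12] → .
    (1,3)@(3, 7): e=[7,11,-12] → .
    (2,3)@(5, 7): e=[5,1,0] → X  [on edge]
    (3,3)@(7, 7): e=[3,-9,12] → .
    (2,4)@(5, 9): e=[9,9,-12] → .
    (3,4)@(7, 9): e=[7,-1,0] → .  [on edge]
  covered (3 px):
    . . . . . . .
    X . . . . . .
    . X . . . . .
    . . X . . . .
    . . . . . . .
T1:
  2·area = 6  (B↔C swapped to make it positive)
  edge (6, 8)→(2, 3): d=(-4,-5) top-left  bias=+0
  edge (2, 3)→(8, 9): d=(6,6) right/bottom  bias=-1
  edge (8, 9)→(6, 8): d=(-2,-1) top-left  bias=+0
  covered (0 px):
    . . . . . . .
    . . . . . . .
    . . . . . . .
    . . . . . . .
    . . . . . . .
T2:
  2·area = 19  (B↔C swapped to make it positive)
  edge (4, 8)→(13, 3): d=(9,-5) top-left  bias=+0
  edge (13, 3)→(6, 9): d=(-7,6) right/bottom  bias=-1
  edge (6, 9)→(4, 8): d=(-2,-1) top-left  bias=+0
    (6,1)@(13, 3): e=[0,0,19] → .  [on edge]
    (3,3)@(7, 7): e=[6,8,5] → X
    (4,3)@(9, 7): e=[16,-4,7] → .
    (3,4)@(7, 9): e=[24,-6,1] → .
  covered (1 px):
    . . . . . . .
    . . . . . . .
    . . . . . . .
    . . . X . . .
    . . . . . . .

Final: 4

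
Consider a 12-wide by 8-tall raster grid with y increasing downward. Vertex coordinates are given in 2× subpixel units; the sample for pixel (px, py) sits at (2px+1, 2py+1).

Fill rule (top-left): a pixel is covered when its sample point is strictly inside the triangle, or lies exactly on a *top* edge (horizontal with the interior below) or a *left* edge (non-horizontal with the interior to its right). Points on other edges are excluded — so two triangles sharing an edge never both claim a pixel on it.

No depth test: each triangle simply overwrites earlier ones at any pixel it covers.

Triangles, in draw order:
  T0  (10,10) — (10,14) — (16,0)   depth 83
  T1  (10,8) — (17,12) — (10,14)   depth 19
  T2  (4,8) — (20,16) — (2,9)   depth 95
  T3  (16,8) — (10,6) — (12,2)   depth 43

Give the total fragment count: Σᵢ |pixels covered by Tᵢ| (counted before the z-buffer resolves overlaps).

T0:
  2·area = 24  (B↔C swapped to make it positive)
  edge (10, 10)→(16, 0): d=(6,-10) top-left  bias=+0
  edge (16, 0)→(10, 14): d=(-6,14) right/bottom  bias=-1
  edge (10, 14)→(10, 10): d=(0,-4) top-left  bias=+0
    (6,2)@(13, 5): e=[0,12,12] → X  [on edge]
    (7,2)@(15, 5): e=[20,-16,20] → .
    (6,3)@(13, 7): e=[12,0,12] → .  [on edge]
    (5,4)@(11, 9): e=[4,16,4] → X
    (6,4)@(13, 9): e=[24,-12,12] → .
    (5,5)@(11, 11): e=[16,4,4] → X
    (6,5)@(13, 11): e=[36,-24,12] → .
    (5,6)@(11, 13): e=[28,-8,4] → .
    (3,7)@(7, 15): e=[0,36,-12] → .  [on edge]
  covered (3 px):
    . . . . . . . . . . . .
    . . . . . . . . . . . .
    . . . . . . X . . . . .
    . . . . . . . . . . . .
    . . . . . X . . . . . .
    . . . . . X . . . . . .
    . . . . . . . . . . . .
    . . . . . . . . . . . .
T1:
  2·area = 42
  edge (10, 8)→(17, 12): d=(7,4) right/bottom  bias=-1
  edge (17, 12)→(10, 14): d=(-7,2) right/bottom  bias=-1
  edge (10, 14)→(10, 8): d=(0,-6) top-left  bias=+0
    (5,4)@(11, 9): e=[3,33,6] → X
    (6,4)@(13, 9): e=[-5,29,18] → .
    (5,5)@(11, 11): e=[17,19,6] → X
    (6,5)@(13, 11): e=[9,15,18] → X
    (7,5)@(15, 11): e=[1,11,30] → X
    (8,5)@(17, 11): e=[-7,7,42] → .
    (5,6)@(11, 13): e=[31,5,6] → X
    (7,6)@(15, 13): e=[15,-3,30] → .
    (5,7)@(11, 15): e=[45,-9,6] → .
    (6,7)@(13, 15): e=[37,-13,18] → .
  covered (6 px):
    . . . . . . . . . . . .
    . . . . . . . . . . . .
    . . . . . . . . . . . .
    . . . . . . . . . . . .
    . . . . . X . . . . . .
    . . . . . X X X . . . .
    . . . . . X X . . . . .
    . . . . . . . . . . . .
T2:
  2·area = 32
  edge (4, 8)→(20, 16): d=(16,8) right/bottom  bias=-1
  edge (20, 16)→(2, 9): d=(-18,-7) top-left  bias=+0
  edge (2, 9)→(4, 8): d=(2,-1) top-left  bias=+0
    (1,4)@(3, 9): e=[24,7,1] → X
    (2,4)@(5, 9): e=[8,21,3] → X
    (3,4)@(7, 9): e=[-8,35,5] → .
    (1,5)@(3, 11): e=[56,-29,5] → .
    (2,5)@(5, 11): e=[40,-15,7] → .
    (4,5)@(9, 11): e=[8,13,11] → X
    (5,5)@(11, 11): e=[-8,27,13] → .
    (4,6)@(9, 13): e=[40,-23,15] → .
    (6,6)@(13, 13): e=[8,5,19] → X
    (7,6)@(15, 13): e=[-8,19,21] → .
    (6,7)@(13, 15): e=[40,-31,23] → .
  covered (4 px):
    . . . . . . . . . . . .
    . . . . . . . . . . . .
    . . . . . . . . . . . .
    . . . . . . . . . . . .
    . X X . . . . . . . . .
    . . . . X . . . . . . .
    . . . . . . X . . . . .
    . . . . . . . . . . . .
T3:
  2·area = 28
  edge (16, 8)→(10, 6): d=(-6,-2) top-left  bias=+0
  edge (10, 6)→(12, 2): d=(2,-4) top-left  bias=+0
  edge (12, 2)→(16, 8): d=(4,6) right/bottom  bias=-1
    (0,1)@(1, 3): e=[0,-42,70] → .  [on edge]
    (3,2)@(7, 5): e=[0,-14,42] → .  [on edge]
    (5,2)@(11, 5): e=[8,2,18] → X
    (6,2)@(13, 5): e=[12,10,6] → X
    (7,2)@(15, 5): e=[16,18,-6] → .
    (5,3)@(11, 7): e=[-4,6,26] → .
    (6,3)@(13, 7): e=[0,14,14] → X  [on edge]
    (7,3)@(15, 7): e=[4,22,2] → X
    (8,3)@(17, 7): e=[8,30,-10] → .
    (6,4)@(13, 9): e=[-12,18,22] → .
    (7,4)@(15, 9): e=[-8,26,10] → .
    (9,4)@(19, 9): e=[0,42,-14] → .  [on edge]
  covered (4 px):
    . . . . . . . . . . . .
    . . . . . . . . . . . .
    . . . . . X X . . . . .
    . . . . . . X X . . . .
    . . . . . . . . . . . .
    . . . . . . . . . . . .
    . . . . . . . . . . . .
    . . . . . . . . . . . .

Result: 17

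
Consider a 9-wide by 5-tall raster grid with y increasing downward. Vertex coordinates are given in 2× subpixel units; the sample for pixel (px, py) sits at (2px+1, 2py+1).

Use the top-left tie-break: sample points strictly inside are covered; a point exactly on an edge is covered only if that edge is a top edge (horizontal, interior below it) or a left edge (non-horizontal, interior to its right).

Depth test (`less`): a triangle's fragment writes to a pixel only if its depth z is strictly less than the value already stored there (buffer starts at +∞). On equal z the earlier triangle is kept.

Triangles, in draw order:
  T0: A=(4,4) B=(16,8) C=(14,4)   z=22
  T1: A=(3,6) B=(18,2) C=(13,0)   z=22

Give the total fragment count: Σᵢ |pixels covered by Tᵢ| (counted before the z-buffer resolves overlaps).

T0:
  2·area = 40  (B↔C swapped to make it positive)
  edge (4, 4)→(14, 4): d=(10,0) top-left  bias=+0
  edge (14, 4)→(16, 8): d=(2,4) right/bottom  bias=-1
  edge (16, 8)→(4, 4): d=(-12,-4) top-left  bias=+0
    (0,1)@(1, 3): e=[-10,50,0] → .  [on edge]
    (3,2)@(7, 5): e=[10,30,0] → X  [on edge]
    (4,2)@(9, 5): e=[10,22,8] → X
    (5,2)@(11, 5): e=[10,14,16] → X
    (6,2)@(13, 5): e=[10,6,24] → X
    (7,2)@(15, 5): e=[10,-2,32] → .
    (3,3)@(7, 7): e=[30,34,-24] → .
    (4,3)@(9, 7): e=[30,26,-16] → .
    (5,3)@(11, 7): e=[30,18,-8] → .
    (6,3)@(13, 7): e=[30,10,0] → X  [on edge]
    (7,3)@(15, 7): e=[30,2,8] → X
    (8,3)@(17, 7): e=[30,-6,16] → .
  covered (6 px):
    . . . . . . . . .
    . . . . . . . . .
    . . . X X X X . .
    . . . . . . X X .
    . . . . . . . . .
T1:
  2·area = 50  (B↔C swapped to make it positive)
  edge (3, 6)→(13, 0): d=(10,-6) top-left  bias=+0
  edge (13, 0)→(18, 2): d=(5,2) right/bottom  bias=-1
  edge (18, 2)→(3, 6): d=(-15,4) right/bottom  bias=-1
    (6,0)@(13, 1): e=[10,5,35] → X
    (7,0)@(15, 1): e=[22,1,27] → X
    (8,0)@(17, 1): e=[34,-3,19] → .
    (4,1)@(9, 3): e=[6,23,21] → X
    (5,1)@(11, 3): e=[18,19,13] → X
    (7,1)@(15, 3): e=[42,11,-3] → .
    (2,2)@(5, 5): e=[2,41,7] → X
    (3,2)@(7, 5): e=[14,37,-1] → .
    (4,2)@(9, 5): e=[26,33,-9] → .
    (5,2)@(11, 5): e=[38,29,-17] → .
    (6,2)@(13, 5): e=[50,25,-25] → .
    (2,3)@(5, 7): e=[22,51,-23] → .
  covered (6 px):
    . . . . . . X X .
    . . . . X X X . .
    . . X . . . . . .
    . . . . . . . . .
    . . . . . . . . .

Final: 12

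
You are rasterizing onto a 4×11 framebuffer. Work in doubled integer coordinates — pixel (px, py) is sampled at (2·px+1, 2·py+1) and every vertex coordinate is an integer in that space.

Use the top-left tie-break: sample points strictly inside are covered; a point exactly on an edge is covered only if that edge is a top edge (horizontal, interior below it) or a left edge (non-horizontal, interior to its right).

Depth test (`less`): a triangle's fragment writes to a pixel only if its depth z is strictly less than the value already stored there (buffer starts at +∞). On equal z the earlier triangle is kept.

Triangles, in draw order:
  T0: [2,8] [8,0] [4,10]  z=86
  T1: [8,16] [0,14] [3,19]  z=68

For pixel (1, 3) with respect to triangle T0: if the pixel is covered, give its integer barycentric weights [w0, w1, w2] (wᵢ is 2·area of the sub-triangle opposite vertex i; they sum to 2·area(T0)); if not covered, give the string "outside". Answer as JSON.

T0:
  2·area = 28
  edge (2, 8)→(8, 0): d=(6,-8) top-left  bias=+0
  edge (8, 0)→(4, 10): d=(-4,10) right/bottom  bias=-1
  edge (4, 10)→(2, 8): d=(-2,-2) top-left  bias=+0
    (2,2)@(5, 5): e=[6,10,12] → X
    (3,2)@(7, 5): e=[22,-10,16] → .
    (0,3)@(1, 7): e=[-14,42,0] → .  [on edge]
    (1,3)@(3, 7): e=[2,22,4] → X
    (3,3)@(7, 7): e=[34,-18,12] → .
    (1,4)@(3, 9): e=[14,14,0] → X  [on edge]
    (2,4)@(5, 9): e=[30,-6,4] → .
    (1,5)@(3, 11): e=[26,6,-4] → .
    (2,5)@(5, 11): e=[42,-14,0] → .  [on edge]
    (3,6)@(7, 13): e=[70,-42,0] → .  [on edge]
  covered (4 px):
    . . . .
    . . . .
    . . X .
    . X X .
    . X . .
    . . . .
    . . . .
    . . . .
    . . . .
    . . . .
    . . . .
T1:
  2·area = 34  (B↔C swapped to make it positive)
  edge (8, 16)→(3, 19): d=(-5,3) right/bottom  bias=-1
  edge (3, 19)→(0, 14): d=(-3,-5) top-left  bias=+0
  edge (0, 14)→(8, 16): d=(8,2) right/bottom  bias=-1
    (0,7)@(1, 15): e=[26,2,6] → X
    (1,7)@(3, 15): e=[20,12,2] → X
    (2,7)@(5, 15): e=[14,22,-2] → .
    (0,8)@(1, 17): e=[16,-4,22] → .
    (1,8)@(3, 17): e=[10,6,18] → X
    (2,8)@(5, 17): e=[4,16,14] → X
    (3,8)@(7, 17): e=[-2,26,10] → .
    (1,9)@(3, 19): e=[0,0,34] → .  [on edge]
    (2,9)@(5, 19): e=[-6,10,30] → .
  covered (4 px):
    . . . .
    . . . .
    . . . .
    . . . .
    . . . .
    . . . .
    . . . .
    X X . .
    . X X .
    . . . .
    . . . .

Final: [22,4,2]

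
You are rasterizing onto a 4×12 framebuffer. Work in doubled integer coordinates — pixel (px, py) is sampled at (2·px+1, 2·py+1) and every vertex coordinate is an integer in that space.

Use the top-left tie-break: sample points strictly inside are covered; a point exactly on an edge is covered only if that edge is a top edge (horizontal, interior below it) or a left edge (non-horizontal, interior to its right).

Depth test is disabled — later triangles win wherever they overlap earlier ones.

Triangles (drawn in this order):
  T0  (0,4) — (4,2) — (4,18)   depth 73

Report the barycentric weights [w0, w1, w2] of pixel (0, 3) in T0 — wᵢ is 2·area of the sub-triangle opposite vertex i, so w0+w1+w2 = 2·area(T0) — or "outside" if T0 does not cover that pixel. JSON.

T0:
  2·area = 64
  edge (0, 4)→(4, 2): d=(4,-2) top-left  bias=+0
  edge (4, 2)→(4, 18): d=(0,16) right/bottom  bias=-1
  edge (4, 18)→(0, 4): d=(-4,-14) top-left  bias=+0
    (1,1)@(3, 3): e=[2,16,46] → X
    (2,1)@(5, 3): e=[6,-16,74] → .
    (0,2)@(1, 5): e=[6,48,10] → X
    (2,2)@(5, 5): e=[14,-16,66] → .
    (0,3)@(1, 7): e=[14,48,2] → X
    (2,3)@(5, 7): e=[22,-16,58] → .
    (0,4)@(1, 9): e=[22,48,-6] → .
    (1,4)@(3, 9): e=[26,16,22] → X
    (2,4)@(5, 9): e=[30,-16,50] → .
    (1,5)@(3, 11): e=[34,16,14] → X
    (2,5)@(5, 11): e=[38,-16,42] → .
    (1,6)@(3, 13): e=[42,16,6] → X
  covered (8 px):
    . . . .
    . X . .
    X X . .
    X X . .
    . X . .
    . X . .
    . X . .
    . . . .
    . . . .
    . . . .
    . . . .
    . . . .

Answer: [48,2,14]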